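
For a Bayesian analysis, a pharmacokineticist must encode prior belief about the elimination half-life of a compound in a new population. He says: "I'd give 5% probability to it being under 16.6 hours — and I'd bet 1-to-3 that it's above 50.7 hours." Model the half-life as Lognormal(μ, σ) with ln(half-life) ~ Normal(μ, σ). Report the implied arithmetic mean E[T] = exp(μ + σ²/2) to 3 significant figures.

If T ~ Lognormal(μ,σ) then ln T ~ Normal(μ,σ), so the p-quantile of ln T is μ + z_p·σ.
ln(16.6) = 2.809 and ln(50.7) = 3.926; z_{0.05} = -1.645, z_{0.75} = 0.6745.
σ = (3.926 − 2.809)/(0.6745 − (-1.645)) = 0.481.
μ = 2.809 − (-1.645)·0.481 = 3.601.
E[T] = exp(μ + σ²/2) = exp(3.601 + 0.1159) = 41.1 hours.

E[T] ≈ 41.1 hours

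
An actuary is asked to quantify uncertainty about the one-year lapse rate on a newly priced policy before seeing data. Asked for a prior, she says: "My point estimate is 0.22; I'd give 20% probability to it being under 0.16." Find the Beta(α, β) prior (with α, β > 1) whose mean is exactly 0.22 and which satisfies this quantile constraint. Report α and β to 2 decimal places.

With mean 0.22 fixed, write α = 0.22s, β = 0.78s where s = α+β.
Need P(θ < 0.16) = 0.2 under Beta(0.22s, 0.78s). Normal approximation: (q−m)/√(m(1−m)/s) ≈ z_{0.2} = -0.842, so s ≈ 0.22·0.78·(-0.842)²/(0.16−0.22)² = 33.8.
At s = 33.8: P(θ<0.16) ≈ 0.205. Adjusting to match 0.2 gives s ≈ 34.98.
So α = 0.22·34.98 ≈ 7.70, β = 0.78·34.98 ≈ 27.28.

α ≈ 7.70, β ≈ 27.28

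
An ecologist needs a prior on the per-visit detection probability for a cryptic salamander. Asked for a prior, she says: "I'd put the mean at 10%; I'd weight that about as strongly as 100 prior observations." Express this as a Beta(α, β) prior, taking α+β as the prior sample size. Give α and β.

α = 10, β = 90

Under the effective-sample-size interpretation, Beta(α, β) has prior mean α/(α+β) and prior sample size α+β.
So α+β = 100 and α/(α+β) = 0.1, giving α = 0.1·100 = 10 and β = 100 − 10 = 90.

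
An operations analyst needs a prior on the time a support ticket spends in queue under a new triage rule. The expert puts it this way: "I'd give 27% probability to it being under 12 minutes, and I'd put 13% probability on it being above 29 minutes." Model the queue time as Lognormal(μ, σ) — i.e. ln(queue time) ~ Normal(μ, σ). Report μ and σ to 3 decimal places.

μ ≈ 2.796, σ ≈ 0.507

If T ~ Lognormal(μ,σ) then ln T ~ Normal(μ,σ), so the p-quantile of ln T is μ + z_p·σ.
ln(12) = 2.485 and ln(29) = 3.367; z_{0.27} = -0.6128, z_{0.87} = 1.126.
σ = (3.367 − 2.485)/(1.126 − (-0.6128)) = 0.507.
μ = 2.485 − (-0.6128)·0.507 = 2.796.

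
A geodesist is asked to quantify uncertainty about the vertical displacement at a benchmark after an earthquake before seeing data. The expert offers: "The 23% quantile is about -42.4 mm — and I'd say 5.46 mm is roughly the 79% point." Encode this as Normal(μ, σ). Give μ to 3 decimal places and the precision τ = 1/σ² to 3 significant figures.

μ = -19.516, τ = 0.00104

For Normal(μ,σ), the p-quantile is μ + z_p·σ. Here z_{0.23} = -0.7388, z_{0.79} = 0.8064.
So -42.4 = μ − 0.7388σ and 5.46 = μ + 0.8064σ.
Subtracting: σ = (5.46 − -42.4)/(0.8064 − (-0.7388)) = 30.972.
Then μ = -42.4 − (-0.7388)·30.972 = -19.516.
Precision τ = 1/σ² = 1/30.97² = 0.00104.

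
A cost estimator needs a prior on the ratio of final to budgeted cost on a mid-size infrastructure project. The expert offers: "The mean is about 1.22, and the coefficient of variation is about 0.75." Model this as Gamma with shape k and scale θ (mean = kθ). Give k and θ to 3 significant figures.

k ≈ 1.78, θ ≈ 0.686

For Gamma(k, scale θ): mean = kθ, variance = kθ², so CV = 1/√k.
CV = 0.75, hence k = 1/CV² = 1.78.
Then θ = mean/k = 1.22/1.78 = 0.686.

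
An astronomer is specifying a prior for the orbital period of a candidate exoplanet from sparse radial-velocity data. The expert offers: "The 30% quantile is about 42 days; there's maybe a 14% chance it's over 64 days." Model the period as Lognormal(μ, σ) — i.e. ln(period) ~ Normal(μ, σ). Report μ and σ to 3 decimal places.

If T ~ Lognormal(μ,σ) then ln T ~ Normal(μ,σ), so the p-quantile of ln T is μ + z_p·σ.
ln(42) = 3.738 and ln(64) = 4.159; z_{0.3} = -0.5244, z_{0.86} = 1.08.
σ = (4.159 − 3.738)/(1.08 − (-0.5244)) = 0.262.
μ = 3.738 − (-0.5244)·0.262 = 3.875.

μ ≈ 3.875, σ ≈ 0.262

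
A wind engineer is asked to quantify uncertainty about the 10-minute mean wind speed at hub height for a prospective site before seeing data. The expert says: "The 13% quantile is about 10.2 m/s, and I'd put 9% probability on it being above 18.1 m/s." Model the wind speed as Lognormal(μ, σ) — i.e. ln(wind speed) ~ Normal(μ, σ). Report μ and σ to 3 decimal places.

μ ≈ 2.584, σ ≈ 0.232

If T ~ Lognormal(μ,σ) then ln T ~ Normal(μ,σ), so the p-quantile of ln T is μ + z_p·σ.
ln(10.2) = 2.322 and ln(18.1) = 2.896; z_{0.13} = -1.126, z_{0.91} = 1.341.
σ = (2.896 − 2.322)/(1.341 − (-1.126)) = 0.232.
μ = 2.322 − (-1.126)·0.232 = 2.584.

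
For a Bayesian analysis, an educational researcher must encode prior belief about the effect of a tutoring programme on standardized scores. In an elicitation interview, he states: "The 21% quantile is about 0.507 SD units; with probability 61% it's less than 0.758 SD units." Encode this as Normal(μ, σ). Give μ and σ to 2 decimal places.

For Normal(μ,σ), the p-quantile is μ + z_p·σ. Here z_{0.21} = -0.8064, z_{0.61} = 0.2793.
So 0.507 = μ − 0.8064σ and 0.758 = μ + 0.2793σ.
Subtracting: σ = (0.758 − 0.507)/(0.2793 − (-0.8064)) = 0.23.
Then μ = 0.507 − (-0.8064)·0.23 = 0.69.

μ = 0.69, σ = 0.23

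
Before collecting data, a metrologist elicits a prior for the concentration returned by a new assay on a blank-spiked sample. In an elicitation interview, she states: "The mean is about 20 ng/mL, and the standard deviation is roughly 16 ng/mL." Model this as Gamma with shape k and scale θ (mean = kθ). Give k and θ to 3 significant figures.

For Gamma(k, scale θ): mean = kθ, variance = kθ², so CV = 1/√k.
CV = SD/mean = 16/20 = 0.8, hence k = 1/CV² = 1.56.
Then θ = mean/k = 20/1.56 = 12.8.

k ≈ 1.56, θ ≈ 12.8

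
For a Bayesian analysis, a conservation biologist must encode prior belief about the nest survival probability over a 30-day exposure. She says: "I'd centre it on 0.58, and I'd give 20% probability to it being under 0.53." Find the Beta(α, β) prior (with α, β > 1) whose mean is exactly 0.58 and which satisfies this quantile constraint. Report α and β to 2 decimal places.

With mean 0.58 fixed, write α = 0.58s, β = 0.42s where s = α+β.
Need P(θ < 0.53) = 0.2 under Beta(0.58s, 0.42s). Normal approximation: (q−m)/√(m(1−m)/s) ≈ z_{0.2} = -0.842, so s ≈ 0.58·0.42·(-0.842)²/(0.53−0.58)² = 69.0.
At s = 69.0: P(θ<0.53) ≈ 0.199. Adjusting to match 0.2 gives s ≈ 68.51.
So α = 0.58·68.51 ≈ 39.74, β = 0.42·68.51 ≈ 28.78.

α ≈ 39.74, β ≈ 28.78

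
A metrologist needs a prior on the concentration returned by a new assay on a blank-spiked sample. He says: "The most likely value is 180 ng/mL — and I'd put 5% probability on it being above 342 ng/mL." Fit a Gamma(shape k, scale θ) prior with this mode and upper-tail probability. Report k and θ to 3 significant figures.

Gamma(k,θ) with k>1 has mode (k−1)θ, so θ = 180/(k−1).
Need P(X < 342) = 0.95 with θ tied to k this way. Start at k = 2, θ = 180: P(X<342) ≈ 0.566.
Too low — raise k to concentrate. Iterating converges to k ≈ 7.75.
Then θ = 180/(7.75−1) ≈ 26.7.

k ≈ 7.75, θ ≈ 26.7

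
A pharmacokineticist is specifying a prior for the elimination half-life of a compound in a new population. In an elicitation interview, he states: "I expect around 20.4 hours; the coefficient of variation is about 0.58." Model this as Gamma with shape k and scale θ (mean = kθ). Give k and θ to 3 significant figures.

For Gamma(k, scale θ): mean = kθ, variance = kθ², so CV = 1/√k.
CV = 0.58, hence k = 1/CV² = 2.97.
Then θ = mean/k = 20.4/2.97 = 6.86.

k ≈ 2.97, θ ≈ 6.86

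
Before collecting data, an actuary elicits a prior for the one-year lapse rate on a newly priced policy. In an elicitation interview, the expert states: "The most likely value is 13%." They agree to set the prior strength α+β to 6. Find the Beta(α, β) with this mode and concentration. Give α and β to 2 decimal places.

α = 1.52, β = 4.48

For α,β > 1 the Beta mode is (α−1)/(α+β−2). With α+β = 6, the mode is (α−1)/4.
Set (α−1)/4 = 0.13 → α = 1 + 0.13·4 = 1.52.
β = 6 − α = 4.48.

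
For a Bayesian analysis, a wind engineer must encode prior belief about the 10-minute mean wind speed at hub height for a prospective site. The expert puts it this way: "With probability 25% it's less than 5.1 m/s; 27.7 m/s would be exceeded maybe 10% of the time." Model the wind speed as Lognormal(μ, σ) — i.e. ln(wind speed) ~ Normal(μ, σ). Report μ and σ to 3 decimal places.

μ ≈ 2.213, σ ≈ 0.865

If T ~ Lognormal(μ,σ) then ln T ~ Normal(μ,σ), so the p-quantile of ln T is μ + z_p·σ.
ln(5.1) = 1.629 and ln(27.7) = 3.321; z_{0.25} = -0.6745, z_{0.9} = 1.282.
σ = (3.321 − 1.629)/(1.282 − (-0.6745)) = 0.865.
μ = 1.629 − (-0.6745)·0.865 = 2.213.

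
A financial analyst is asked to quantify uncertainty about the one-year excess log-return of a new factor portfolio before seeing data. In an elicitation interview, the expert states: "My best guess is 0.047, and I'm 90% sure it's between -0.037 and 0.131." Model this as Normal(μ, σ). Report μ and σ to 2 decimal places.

A symmetric 90% interval runs μ ± z·σ with z = 1.645.
Half-width = 0.084, so σ = 0.084/1.645 = 0.05.
μ is the stated best guess, 0.05.

μ = 0.05, σ = 0.05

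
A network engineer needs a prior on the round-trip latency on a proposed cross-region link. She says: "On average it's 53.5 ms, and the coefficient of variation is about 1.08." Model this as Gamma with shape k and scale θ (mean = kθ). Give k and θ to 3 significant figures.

For Gamma(k, scale θ): mean = kθ, variance = kθ², so CV = 1/√k.
CV = 1.08, hence k = 1/CV² = 0.857.
Then θ = mean/k = 53.5/0.857 = 62.4.

k ≈ 0.857, θ ≈ 62.4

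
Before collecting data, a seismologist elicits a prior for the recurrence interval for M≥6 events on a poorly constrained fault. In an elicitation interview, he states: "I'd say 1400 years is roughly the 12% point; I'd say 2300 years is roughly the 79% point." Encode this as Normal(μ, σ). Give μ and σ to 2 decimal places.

For Normal(μ,σ), the p-quantile is μ + z_p·σ. Here z_{0.12} = -1.175, z_{0.79} = 0.8064.
So 1400 = μ − 1.175σ and 2300 = μ + 0.8064σ.
Subtracting: σ = (2300 − 1400)/(0.8064 − (-1.175)) = 454.22.
Then μ = 1400 − (-1.175)·454.22 = 1933.71.

μ = 1933.71, σ = 454.22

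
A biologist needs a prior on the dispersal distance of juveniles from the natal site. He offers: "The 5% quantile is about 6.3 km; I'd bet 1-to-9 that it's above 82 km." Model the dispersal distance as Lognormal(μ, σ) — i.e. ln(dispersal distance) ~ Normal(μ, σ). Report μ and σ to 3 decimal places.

If T ~ Lognormal(μ,σ) then ln T ~ Normal(μ,σ), so the p-quantile of ln T is μ + z_p·σ.
ln(6.3) = 1.841 and ln(82) = 4.407; z_{0.05} = -1.645, z_{0.9} = 1.282.
σ = (4.407 − 1.841)/(1.282 − (-1.645)) = 0.877.
μ = 1.841 − (-1.645)·0.877 = 3.283.

μ ≈ 3.283, σ ≈ 0.877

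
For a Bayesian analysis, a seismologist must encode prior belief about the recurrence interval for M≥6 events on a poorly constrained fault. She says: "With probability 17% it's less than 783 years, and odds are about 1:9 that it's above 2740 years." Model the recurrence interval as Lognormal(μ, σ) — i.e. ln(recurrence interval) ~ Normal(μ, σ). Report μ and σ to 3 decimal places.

If T ~ Lognormal(μ,σ) then ln T ~ Normal(μ,σ), so the p-quantile of ln T is μ + z_p·σ.
ln(783) = 6.663 and ln(2740) = 7.916; z_{0.17} = -0.9542, z_{0.9} = 1.282.
σ = (7.916 − 6.663)/(1.282 − (-0.9542)) = 0.560.
μ = 6.663 − (-0.9542)·0.560 = 7.198.

μ ≈ 7.198, σ ≈ 0.560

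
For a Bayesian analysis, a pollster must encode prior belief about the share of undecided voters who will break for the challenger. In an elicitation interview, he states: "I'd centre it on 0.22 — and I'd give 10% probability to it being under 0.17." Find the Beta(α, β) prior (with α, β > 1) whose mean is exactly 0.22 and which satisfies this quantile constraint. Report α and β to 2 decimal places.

With mean 0.22 fixed, write α = 0.22s, β = 0.78s where s = α+β.
Need P(θ < 0.17) = 0.1 under Beta(0.22s, 0.78s). Normal approximation: (q−m)/√(m(1−m)/s) ≈ z_{0.1} = -1.28, so s ≈ 0.22·0.78·(-1.28)²/(0.17−0.22)² = 112.7.
At s = 112.7: P(θ<0.17) ≈ 0.094. Adjusting to match 0.1 gives s ≈ 106.90.
So α = 0.22·106.90 ≈ 23.52, β = 0.78·106.90 ≈ 83.38.

α ≈ 23.52, β ≈ 83.38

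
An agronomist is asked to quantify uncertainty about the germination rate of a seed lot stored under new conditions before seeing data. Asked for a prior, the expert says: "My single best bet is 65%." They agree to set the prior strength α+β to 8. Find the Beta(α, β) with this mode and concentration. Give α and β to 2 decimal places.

α = 4.90, β = 3.10

For α,β > 1 the Beta mode is (α−1)/(α+β−2). With α+β = 8, the mode is (α−1)/6.
Set (α−1)/6 = 0.65 → α = 1 + 0.65·6 = 4.90.
β = 8 − α = 3.10.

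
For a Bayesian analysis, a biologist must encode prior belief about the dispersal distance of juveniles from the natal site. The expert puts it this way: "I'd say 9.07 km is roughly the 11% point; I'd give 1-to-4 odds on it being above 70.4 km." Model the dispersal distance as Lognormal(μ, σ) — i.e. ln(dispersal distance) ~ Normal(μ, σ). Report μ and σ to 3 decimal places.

μ ≈ 3.420, σ ≈ 0.991

If T ~ Lognormal(μ,σ) then ln T ~ Normal(μ,σ), so the p-quantile of ln T is μ + z_p·σ.
ln(9.07) = 2.205 and ln(70.4) = 4.254; z_{0.11} = -1.227, z_{0.8} = 0.8416.
σ = (4.254 − 2.205)/(0.8416 − (-1.227)) = 0.991.
μ = 2.205 − (-1.227)·0.991 = 3.420.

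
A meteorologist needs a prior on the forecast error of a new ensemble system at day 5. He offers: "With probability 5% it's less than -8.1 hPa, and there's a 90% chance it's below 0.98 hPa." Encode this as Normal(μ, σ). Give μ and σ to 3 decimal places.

For Normal(μ,σ), the p-quantile is μ + z_p·σ. Here z_{0.05} = -1.645, z_{0.9} = 1.282.
So -8.1 = μ − 1.645σ and 0.98 = μ + 1.282σ.
Subtracting: σ = (0.98 − -8.1)/(1.282 − (-1.645)) = 3.103.
Then μ = -8.1 − (-1.645)·3.103 = -2.996.

μ = -2.996, σ = 3.103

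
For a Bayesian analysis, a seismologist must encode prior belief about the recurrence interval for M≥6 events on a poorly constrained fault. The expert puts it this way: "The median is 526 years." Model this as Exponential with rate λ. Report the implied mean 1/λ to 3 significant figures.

mean ≈ 759 years

Exponential median = ln 2 / λ, so λ = ln 2 / 526.0 = 0.00132.
Mean = 1/λ = 759 years.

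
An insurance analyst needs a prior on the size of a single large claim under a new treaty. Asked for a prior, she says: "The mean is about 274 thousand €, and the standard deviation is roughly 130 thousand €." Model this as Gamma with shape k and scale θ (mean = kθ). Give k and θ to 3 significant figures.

k ≈ 4.44, θ ≈ 61.7

For Gamma(k, scale θ): mean = kθ, variance = kθ², so CV = 1/√k.
CV = SD/mean = 130/274 = 0.4745, hence k = 1/CV² = 4.44.
Then θ = mean/k = 274/4.44 = 61.7.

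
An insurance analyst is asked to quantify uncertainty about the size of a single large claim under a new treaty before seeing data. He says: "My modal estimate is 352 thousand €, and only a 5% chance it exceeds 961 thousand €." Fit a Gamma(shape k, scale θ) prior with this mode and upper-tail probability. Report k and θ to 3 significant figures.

Gamma(k,θ) with k>1 has mode (k−1)θ, so θ = 352/(k−1).
Need P(X < 961) = 0.95 with θ tied to k this way. Start at k = 2, θ = 352: P(X<961) ≈ 0.757.
Too low — raise k to concentrate. Iterating converges to k ≈ 3.66.
Then θ = 352/(3.66−1) ≈ 132.

k ≈ 3.66, θ ≈ 132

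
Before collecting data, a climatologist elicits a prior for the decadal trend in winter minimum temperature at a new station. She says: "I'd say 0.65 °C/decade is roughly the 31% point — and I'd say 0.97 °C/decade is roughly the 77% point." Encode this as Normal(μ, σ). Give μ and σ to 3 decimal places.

μ = 0.779, σ = 0.259

The p-quantile of Normal(μ,σ) is μ + z_p·σ, with z_{0.31} = -0.4959 and z_{0.77} = 0.7388.
Eliminate σ: μ = (z₂·x₁ − z₁·x₂)/(z₂ − z₁) = (0.7388·0.65 − (-0.4959)·0.97)/1.235 = 0.779.
Then σ = (x₂ − x₁)/(z₂ − z₁) = (0.97 − 0.65)/1.235 = 0.259.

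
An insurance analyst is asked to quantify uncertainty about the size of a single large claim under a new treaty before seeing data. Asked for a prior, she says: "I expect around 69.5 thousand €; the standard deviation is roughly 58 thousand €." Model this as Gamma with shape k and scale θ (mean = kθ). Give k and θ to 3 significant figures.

For Gamma(k, scale θ): mean = kθ, variance = kθ², so CV = 1/√k.
CV = SD/mean = 58/69.5 = 0.8345, hence k = 1/CV² = 1.44.
Then θ = mean/k = 69.5/1.44 = 48.4.

k ≈ 1.44, θ ≈ 48.4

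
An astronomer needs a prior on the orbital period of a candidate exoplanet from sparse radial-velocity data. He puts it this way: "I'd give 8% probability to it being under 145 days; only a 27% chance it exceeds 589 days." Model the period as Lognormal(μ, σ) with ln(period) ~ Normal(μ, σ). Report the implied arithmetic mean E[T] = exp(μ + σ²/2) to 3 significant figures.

E[T] ≈ 490 days

If T ~ Lognormal(μ,σ) then ln T ~ Normal(μ,σ), so the p-quantile of ln T is μ + z_p·σ.
ln(145) = 4.977 and ln(589) = 6.378; z_{0.08} = -1.405, z_{0.73} = 0.6128.
σ = (6.378 − 4.977)/(0.6128 − (-1.405)) = 0.695.
μ = 4.977 − (-1.405)·0.695 = 5.953.
E[T] = exp(μ + σ²/2) = exp(5.953 + 0.2413) = 490 days.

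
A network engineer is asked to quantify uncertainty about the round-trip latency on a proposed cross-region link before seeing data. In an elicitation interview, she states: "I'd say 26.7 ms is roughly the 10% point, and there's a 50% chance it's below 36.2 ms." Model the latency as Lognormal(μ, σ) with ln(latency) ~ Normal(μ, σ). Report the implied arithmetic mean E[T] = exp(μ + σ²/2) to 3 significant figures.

E[T] ≈ 37.2 ms

If T ~ Lognormal(μ,σ) then ln T ~ Normal(μ,σ), so the p-quantile of ln T is μ + z_p·σ.
ln(26.7) = 3.285 and ln(36.2) = 3.589; z_{0.1} = -1.282, z_{0.5} = 0.
σ = (3.589 − 3.285)/(0 − (-1.282)) = 0.238.
μ = 3.285 − (-1.282)·0.238 = 3.589.
E[T] = exp(μ + σ²/2) = exp(3.589 + 0.0282) = 37.2 ms.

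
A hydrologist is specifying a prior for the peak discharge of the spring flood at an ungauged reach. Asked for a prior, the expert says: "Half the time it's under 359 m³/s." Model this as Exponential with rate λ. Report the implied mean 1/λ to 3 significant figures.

mean ≈ 518 m³/s

Exponential median = ln 2 / λ, so λ = ln 2 / 359.0 = 0.00193.
Mean = 1/λ = 518 m³/s.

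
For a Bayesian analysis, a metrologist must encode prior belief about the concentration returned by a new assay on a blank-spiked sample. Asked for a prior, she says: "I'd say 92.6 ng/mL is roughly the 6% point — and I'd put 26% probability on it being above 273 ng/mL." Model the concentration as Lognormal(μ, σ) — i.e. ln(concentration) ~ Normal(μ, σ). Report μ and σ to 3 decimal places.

μ ≈ 5.293, σ ≈ 0.492

If T ~ Lognormal(μ,σ) then ln T ~ Normal(μ,σ), so the p-quantile of ln T is μ + z_p·σ.
ln(92.6) = 4.528 and ln(273) = 5.609; z_{0.06} = -1.555, z_{0.74} = 0.6433.
σ = (5.609 − 4.528)/(0.6433 − (-1.555)) = 0.492.
μ = 4.528 − (-1.555)·0.492 = 5.293.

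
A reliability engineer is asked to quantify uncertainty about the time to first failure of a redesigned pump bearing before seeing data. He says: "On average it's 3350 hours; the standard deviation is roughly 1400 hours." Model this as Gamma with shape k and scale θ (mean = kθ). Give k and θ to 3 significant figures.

k ≈ 5.73, θ ≈ 585

For Gamma(k, scale θ): mean = kθ, variance = kθ², so CV = 1/√k.
CV = SD/mean = 1400/3350 = 0.4179, hence k = 1/CV² = 5.73.
Then θ = mean/k = 3350/5.73 = 585.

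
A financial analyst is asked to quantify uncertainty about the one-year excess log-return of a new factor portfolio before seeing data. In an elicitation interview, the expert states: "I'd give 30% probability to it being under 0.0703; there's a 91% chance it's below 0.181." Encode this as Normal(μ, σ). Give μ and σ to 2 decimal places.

μ = 0.10, σ = 0.06

The p-quantile of Normal(μ,σ) is μ + z_p·σ, with z_{0.3} = -0.5244 and z_{0.91} = 1.341.
Eliminate σ: μ = (z₂·x₁ − z₁·x₂)/(z₂ − z₁) = (1.341·0.0703 − (-0.5244)·0.181)/1.865 = 0.10.
Then σ = (x₂ − x₁)/(z₂ − z₁) = (0.181 − 0.0703)/1.865 = 0.06.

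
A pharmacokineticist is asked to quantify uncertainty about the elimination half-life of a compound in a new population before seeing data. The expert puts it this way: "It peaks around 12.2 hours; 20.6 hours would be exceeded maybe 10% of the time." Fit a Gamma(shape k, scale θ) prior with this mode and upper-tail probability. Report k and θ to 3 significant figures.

k ≈ 7.89, θ ≈ 1.77

Gamma(k,θ) with k>1 has mode (k−1)θ, so θ = 12.2/(k−1).
Need P(X < 20.6) = 0.9 with θ tied to k this way. Start at k = 2, θ = 12.2: P(X<20.6) ≈ 0.503.
Too low — raise k to concentrate. Iterating converges to k ≈ 7.89.
Then θ = 12.2/(7.89−1) ≈ 1.77.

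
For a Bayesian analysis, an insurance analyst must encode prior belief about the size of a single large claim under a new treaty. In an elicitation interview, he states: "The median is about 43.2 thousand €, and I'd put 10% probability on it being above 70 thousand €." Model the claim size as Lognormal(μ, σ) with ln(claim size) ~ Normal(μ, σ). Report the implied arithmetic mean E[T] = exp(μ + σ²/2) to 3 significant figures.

If T ~ Lognormal(μ,σ) then ln T ~ Normal(μ,σ), so the p-quantile of ln T is μ + z_p·σ.
ln(43.2) = 3.766 and ln(70) = 4.248; z_{0.5} = 0, z_{0.9} = 1.282.
σ = (4.248 − 3.766)/(1.282 − (0)) = 0.377.
μ = 3.766 − (0)·0.377 = 3.766.
E[T] = exp(μ + σ²/2) = exp(3.766 + 0.0709) = 46.4 thousand €.

E[T] ≈ 46.4 thousand €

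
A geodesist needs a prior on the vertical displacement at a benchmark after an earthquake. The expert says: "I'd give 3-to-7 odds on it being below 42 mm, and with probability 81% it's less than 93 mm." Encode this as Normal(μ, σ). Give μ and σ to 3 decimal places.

The p-quantile of Normal(μ,σ) is μ + z_p·σ, with z_{0.3} = -0.5244 and z_{0.81} = 0.8779.
Eliminate σ: μ = (z₂·x₁ − z₁·x₂)/(z₂ − z₁) = (0.8779·42 − (-0.5244)·93)/1.402 = 61.072.
Then σ = (x₂ − x₁)/(z₂ − z₁) = (93 − 42)/1.402 = 36.369.

μ = 61.072, σ = 36.369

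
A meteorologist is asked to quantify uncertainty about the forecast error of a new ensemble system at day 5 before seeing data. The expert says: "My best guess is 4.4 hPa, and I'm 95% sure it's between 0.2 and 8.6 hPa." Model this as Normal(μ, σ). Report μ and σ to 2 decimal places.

A symmetric 95% interval runs μ ± z·σ with z = 1.96.
Half-width = 4.2, so σ = 4.2/1.96 = 2.14.
μ is the stated best guess, 4.40.

μ = 4.40, σ = 2.14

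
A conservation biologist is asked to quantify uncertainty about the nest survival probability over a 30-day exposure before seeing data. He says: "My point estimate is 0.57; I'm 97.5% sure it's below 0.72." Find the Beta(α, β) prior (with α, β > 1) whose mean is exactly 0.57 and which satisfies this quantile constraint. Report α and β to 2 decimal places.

α ≈ 21.95, β ≈ 16.56

With mean 0.57 fixed, write α = 0.57s, β = 0.43s where s = α+β.
Need P(θ < 0.72) = 0.975 under Beta(0.57s, 0.43s). Normal approximation: (q−m)/√(m(1−m)/s) ≈ z_{0.975} = 1.96, so s ≈ 0.57·0.43·(1.96)²/(0.72−0.57)² = 41.8.
At s = 41.8: P(θ<0.72) ≈ 0.980. Adjusting to match 0.975 gives s ≈ 38.51.
So α = 0.57·38.51 ≈ 21.95, β = 0.43·38.51 ≈ 16.56.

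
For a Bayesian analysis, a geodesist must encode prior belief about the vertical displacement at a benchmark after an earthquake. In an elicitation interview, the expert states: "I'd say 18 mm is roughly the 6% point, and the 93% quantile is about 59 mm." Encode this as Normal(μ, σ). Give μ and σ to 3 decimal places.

μ = 39.034, σ = 13.529

For Normal(μ,σ), the p-quantile is μ + z_p·σ. Here z_{0.06} = -1.555, z_{0.93} = 1.476.
So 18 = μ − 1.555σ and 59 = μ + 1.476σ.
Subtracting: σ = (59 − 18)/(1.476 − (-1.555)) = 13.529.
Then μ = 18 − (-1.555)·13.529 = 39.034.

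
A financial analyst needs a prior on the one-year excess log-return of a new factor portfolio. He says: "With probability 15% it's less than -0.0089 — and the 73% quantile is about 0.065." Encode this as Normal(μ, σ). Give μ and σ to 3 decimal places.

μ = 0.038, σ = 0.045

The p-quantile of Normal(μ,σ) is μ + z_p·σ, with z_{0.15} = -1.036 and z_{0.73} = 0.6128.
Eliminate σ: μ = (z₂·x₁ − z₁·x₂)/(z₂ − z₁) = (0.6128·-0.0089 − (-1.036)·0.065)/1.649 = 0.038.
Then σ = (x₂ − x₁)/(z₂ − z₁) = (0.065 − -0.0089)/1.649 = 0.045.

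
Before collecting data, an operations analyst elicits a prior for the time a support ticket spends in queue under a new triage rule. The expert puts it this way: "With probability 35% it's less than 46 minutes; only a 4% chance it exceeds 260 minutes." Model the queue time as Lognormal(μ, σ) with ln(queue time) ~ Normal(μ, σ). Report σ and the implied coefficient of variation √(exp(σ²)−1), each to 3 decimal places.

If T ~ Lognormal(μ,σ) then ln T ~ Normal(μ,σ), so the p-quantile of ln T is μ + z_p·σ.
ln(46) = 3.829 and ln(260) = 5.561; z_{0.35} = -0.3853, z_{0.96} = 1.751.
σ = (5.561 − 3.829)/(1.751 − (-0.3853)) = 0.811.
μ = 3.829 − (-0.3853)·0.811 = 4.141.
CV = √(exp(σ²)−1) = √(exp(0.6575)−1) = 0.964.

σ ≈ 0.811, CV ≈ 0.964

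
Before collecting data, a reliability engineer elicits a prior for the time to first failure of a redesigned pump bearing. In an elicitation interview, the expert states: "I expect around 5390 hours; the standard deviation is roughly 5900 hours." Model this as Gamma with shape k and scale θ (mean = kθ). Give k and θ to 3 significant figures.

For Gamma(k, scale θ): mean = kθ, variance = kθ², so CV = 1/√k.
CV = SD/mean = 5900/5390 = 1.095, hence k = 1/CV² = 0.835.
Then θ = mean/k = 5390/0.835 = 6460.

k ≈ 0.835, θ ≈ 6460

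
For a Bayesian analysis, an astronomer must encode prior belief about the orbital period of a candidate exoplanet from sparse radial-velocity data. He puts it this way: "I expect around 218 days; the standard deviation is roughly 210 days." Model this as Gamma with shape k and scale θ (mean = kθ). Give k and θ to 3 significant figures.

For Gamma(k, scale θ): mean = kθ, variance = kθ², so CV = 1/√k.
CV = SD/mean = 210/218 = 0.9633, hence k = 1/CV² = 1.08.
Then θ = mean/k = 218/1.08 = 202.

k ≈ 1.08, θ ≈ 202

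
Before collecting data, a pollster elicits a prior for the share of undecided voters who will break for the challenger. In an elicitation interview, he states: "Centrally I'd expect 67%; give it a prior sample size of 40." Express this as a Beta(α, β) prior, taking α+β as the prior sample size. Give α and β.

α = 26.8, β = 13.2

Under the effective-sample-size interpretation, Beta(α, β) has prior mean α/(α+β) and prior sample size α+β.
So α+β = 40 and α/(α+β) = 0.67, giving α = 0.67·40 = 26.8 and β = 40 − 26.8 = 13.2.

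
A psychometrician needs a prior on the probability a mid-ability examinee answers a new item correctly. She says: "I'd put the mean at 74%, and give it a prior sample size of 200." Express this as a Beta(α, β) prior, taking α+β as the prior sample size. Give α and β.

α = 148, β = 52

Under the effective-sample-size interpretation, Beta(α, β) has prior mean α/(α+β) and prior sample size α+β.
So α+β = 200 and α/(α+β) = 0.74, giving α = 0.74·200 = 148 and β = 200 − 148 = 52.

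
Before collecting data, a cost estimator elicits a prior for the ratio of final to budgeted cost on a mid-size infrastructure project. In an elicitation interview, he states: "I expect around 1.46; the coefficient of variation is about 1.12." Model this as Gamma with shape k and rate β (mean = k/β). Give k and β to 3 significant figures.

k ≈ 0.797, β ≈ 0.546

For Gamma(k, rate β): mean = k/β, variance = k/β², so CV = 1/√k.
CV = 1.12, hence k = 1/CV² = 0.797.
Then β = k/mean = 0.797/1.46 = 0.546.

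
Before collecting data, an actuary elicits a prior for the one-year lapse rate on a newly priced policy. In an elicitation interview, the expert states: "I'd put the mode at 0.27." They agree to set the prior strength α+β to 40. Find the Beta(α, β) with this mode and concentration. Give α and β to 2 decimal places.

α = 11.26, β = 28.74

For α,β > 1 the Beta mode is (α−1)/(α+β−2). With α+β = 40, the mode is (α−1)/38.
Set (α−1)/38 = 0.27 → α = 1 + 0.27·38 = 11.26.
β = 40 − α = 28.74.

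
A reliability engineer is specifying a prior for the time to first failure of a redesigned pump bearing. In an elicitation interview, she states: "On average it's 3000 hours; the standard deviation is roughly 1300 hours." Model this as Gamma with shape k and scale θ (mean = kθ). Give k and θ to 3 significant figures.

k ≈ 5.33, θ ≈ 563

For Gamma(k, scale θ): mean = kθ, variance = kθ², so CV = 1/√k.
CV = SD/mean = 1300/3000 = 0.4333, hence k = 1/CV² = 5.33.
Then θ = mean/k = 3000/5.33 = 563.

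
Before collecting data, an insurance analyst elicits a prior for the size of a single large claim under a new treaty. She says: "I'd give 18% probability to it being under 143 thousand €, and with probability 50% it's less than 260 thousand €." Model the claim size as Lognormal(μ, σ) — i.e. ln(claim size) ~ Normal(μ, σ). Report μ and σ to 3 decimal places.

μ ≈ 5.561, σ ≈ 0.653

If T ~ Lognormal(μ,σ) then ln T ~ Normal(μ,σ), so the p-quantile of ln T is μ + z_p·σ.
ln(143) = 4.963 and ln(260) = 5.561; z_{0.18} = -0.9154, z_{0.5} = 0.
σ = (5.561 − 4.963)/(0 − (-0.9154)) = 0.653.
μ = 4.963 − (-0.9154)·0.653 = 5.561.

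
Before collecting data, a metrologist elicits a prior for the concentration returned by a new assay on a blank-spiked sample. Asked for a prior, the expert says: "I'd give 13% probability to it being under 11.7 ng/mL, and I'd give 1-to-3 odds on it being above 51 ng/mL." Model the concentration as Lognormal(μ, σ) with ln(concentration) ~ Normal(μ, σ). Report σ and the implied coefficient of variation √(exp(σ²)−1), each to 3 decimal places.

σ ≈ 0.818, CV ≈ 0.975

If T ~ Lognormal(μ,σ) then ln T ~ Normal(μ,σ), so the p-quantile of ln T is μ + z_p·σ.
ln(11.7) = 2.46 and ln(51) = 3.932; z_{0.13} = -1.126, z_{0.75} = 0.6745.
σ = (3.932 − 2.46)/(0.6745 − (-1.126)) = 0.818.
μ = 2.46 − (-1.126)·0.818 = 3.380.
CV = √(exp(σ²)−1) = √(exp(0.6683)−1) = 0.975.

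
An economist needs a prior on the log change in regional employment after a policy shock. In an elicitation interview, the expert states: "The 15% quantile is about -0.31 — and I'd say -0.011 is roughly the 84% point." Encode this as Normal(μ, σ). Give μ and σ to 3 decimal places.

For Normal(μ,σ), the p-quantile is μ + z_p·σ. Here z_{0.15} = -1.036, z_{0.84} = 0.9945.
So -0.31 = μ − 1.036σ and -0.011 = μ + 0.9945σ.
Subtracting: σ = (-0.011 − -0.31)/(0.9945 − (-1.036)) = 0.147.
Then μ = -0.31 − (-1.036)·0.147 = -0.157.

μ = -0.157, σ = 0.147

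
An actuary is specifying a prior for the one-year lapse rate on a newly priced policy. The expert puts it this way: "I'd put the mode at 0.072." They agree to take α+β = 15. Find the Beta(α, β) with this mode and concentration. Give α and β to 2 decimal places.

α = 1.94, β = 13.06

For α,β > 1 the Beta mode is (α−1)/(α+β−2). With α+β = 15, the mode is (α−1)/13.
Set (α−1)/13 = 0.072 → α = 1 + 0.072·13 = 1.94.
β = 15 − α = 13.06.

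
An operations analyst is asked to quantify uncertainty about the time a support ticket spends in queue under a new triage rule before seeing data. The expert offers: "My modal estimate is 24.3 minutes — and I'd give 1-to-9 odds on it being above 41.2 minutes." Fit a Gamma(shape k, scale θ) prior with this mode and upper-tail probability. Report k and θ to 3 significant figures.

Gamma(k,θ) with k>1 has mode (k−1)θ, so θ = 24.3/(k−1).
Need P(X < 41.2) = 0.9 with θ tied to k this way. Start at k = 2, θ = 24.3: P(X<41.2) ≈ 0.505.
Too low — raise k to concentrate. Iterating converges to k ≈ 7.79.
Then θ = 24.3/(7.79−1) ≈ 3.58.

k ≈ 7.79, θ ≈ 3.58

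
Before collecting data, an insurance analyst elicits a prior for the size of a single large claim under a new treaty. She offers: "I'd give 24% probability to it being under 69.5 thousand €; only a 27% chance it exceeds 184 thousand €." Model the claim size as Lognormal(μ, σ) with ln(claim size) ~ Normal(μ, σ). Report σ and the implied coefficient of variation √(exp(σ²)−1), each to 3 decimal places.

If T ~ Lognormal(μ,σ) then ln T ~ Normal(μ,σ), so the p-quantile of ln T is μ + z_p·σ.
ln(69.5) = 4.241 and ln(184) = 5.215; z_{0.24} = -0.7063, z_{0.73} = 0.6128.
σ = (5.215 − 4.241)/(0.6128 − (-0.7063)) = 0.738.
μ = 4.241 − (-0.7063)·0.738 = 4.763.
CV = √(exp(σ²)−1) = √(exp(0.5448)−1) = 0.851.

σ ≈ 0.738, CV ≈ 0.851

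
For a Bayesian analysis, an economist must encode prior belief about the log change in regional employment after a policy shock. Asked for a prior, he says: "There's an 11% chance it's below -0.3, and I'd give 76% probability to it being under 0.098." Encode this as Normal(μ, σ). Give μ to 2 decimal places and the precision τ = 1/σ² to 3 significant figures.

The p-quantile of Normal(μ,σ) is μ + z_p·σ, with z_{0.11} = -1.227 and z_{0.76} = 0.7063.
Eliminate σ: μ = (z₂·x₁ − z₁·x₂)/(z₂ − z₁) = (0.7063·-0.3 − (-1.227)·0.098)/1.933 = -0.05.
Then σ = (x₂ − x₁)/(z₂ − z₁) = (0.098 − -0.3)/1.933 = 0.21.
Precision τ = 1/σ² = 1/0.2059² = 23.6.

μ = -0.05, τ = 23.6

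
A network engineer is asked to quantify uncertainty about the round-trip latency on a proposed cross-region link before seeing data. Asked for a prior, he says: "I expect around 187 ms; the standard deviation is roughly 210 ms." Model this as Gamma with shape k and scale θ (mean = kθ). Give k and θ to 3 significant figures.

k ≈ 0.793, θ ≈ 236

For Gamma(k, scale θ): mean = kθ, variance = kθ², so CV = 1/√k.
CV = SD/mean = 210/187 = 1.123, hence k = 1/CV² = 0.793.
Then θ = mean/k = 187/0.793 = 236.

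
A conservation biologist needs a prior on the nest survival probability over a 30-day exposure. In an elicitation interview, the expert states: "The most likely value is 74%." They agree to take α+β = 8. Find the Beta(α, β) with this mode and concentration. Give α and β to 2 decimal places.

For α,β > 1 the Beta mode is (α−1)/(α+β−2). With α+β = 8, the mode is (α−1)/6.
Set (α−1)/6 = 0.74 → α = 1 + 0.74·6 = 5.44.
β = 8 − α = 2.56.

α = 5.44, β = 2.56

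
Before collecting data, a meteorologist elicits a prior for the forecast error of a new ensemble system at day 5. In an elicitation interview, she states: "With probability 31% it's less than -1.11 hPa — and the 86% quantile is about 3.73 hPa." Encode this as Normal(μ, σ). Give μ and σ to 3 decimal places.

The p-quantile of Normal(μ,σ) is μ + z_p·σ, with z_{0.31} = -0.4959 and z_{0.86} = 1.08.
Eliminate σ: μ = (z₂·x₁ − z₁·x₂)/(z₂ − z₁) = (1.08·-1.11 − (-0.4959)·3.73)/1.576 = 0.413.
Then σ = (x₂ − x₁)/(z₂ − z₁) = (3.73 − -1.11)/1.576 = 3.071.

μ = 0.413, σ = 3.071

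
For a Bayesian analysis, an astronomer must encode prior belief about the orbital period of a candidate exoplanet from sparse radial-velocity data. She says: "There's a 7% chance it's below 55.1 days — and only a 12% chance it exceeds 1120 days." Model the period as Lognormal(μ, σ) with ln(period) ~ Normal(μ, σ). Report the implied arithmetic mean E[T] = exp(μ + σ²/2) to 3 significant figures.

E[T] ≈ 562 days

If T ~ Lognormal(μ,σ) then ln T ~ Normal(μ,σ), so the p-quantile of ln T is μ + z_p·σ.
ln(55.1) = 4.009 and ln(1120) = 7.021; z_{0.07} = -1.476, z_{0.88} = 1.175.
σ = (7.021 − 4.009)/(1.175 − (-1.476)) = 1.136.
μ = 4.009 − (-1.476)·1.136 = 5.686.
E[T] = exp(μ + σ²/2) = exp(5.686 + 0.6455) = 562 days.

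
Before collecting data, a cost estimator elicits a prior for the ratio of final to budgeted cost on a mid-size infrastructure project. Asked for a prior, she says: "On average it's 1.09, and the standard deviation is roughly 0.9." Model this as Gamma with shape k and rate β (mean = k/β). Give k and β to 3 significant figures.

For Gamma(k, rate β): mean = k/β, variance = k/β², so CV = 1/√k.
CV = SD/mean = 0.9/1.09 = 0.8257, hence k = 1/CV² = 1.47.
Then β = k/mean = 1.47/1.09 = 1.35.

k ≈ 1.47, β ≈ 1.35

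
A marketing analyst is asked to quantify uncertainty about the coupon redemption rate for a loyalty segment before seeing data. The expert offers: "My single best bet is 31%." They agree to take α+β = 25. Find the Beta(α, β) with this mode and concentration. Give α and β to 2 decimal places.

For α,β > 1 the Beta mode is (α−1)/(α+β−2). With α+β = 25, the mode is (α−1)/23.
Set (α−1)/23 = 0.31 → α = 1 + 0.31·23 = 8.13.
β = 25 − α = 16.87.

α = 8.13, β = 16.87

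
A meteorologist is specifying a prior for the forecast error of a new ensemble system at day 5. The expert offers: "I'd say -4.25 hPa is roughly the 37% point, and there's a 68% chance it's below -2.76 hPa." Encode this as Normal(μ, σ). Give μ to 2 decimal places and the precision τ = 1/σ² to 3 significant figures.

For Normal(μ,σ), the p-quantile is μ + z_p·σ. Here z_{0.37} = -0.3319, z_{0.68} = 0.4677.
So -4.25 = μ − 0.3319σ and -2.76 = μ + 0.4677σ.
Subtracting: σ = (-2.76 − -4.25)/(0.4677 − (-0.3319)) = 1.86.
Then μ = -4.25 − (-0.3319)·1.86 = -3.63.
Precision τ = 1/σ² = 1/1.864² = 0.288.

μ = -3.63, τ = 0.288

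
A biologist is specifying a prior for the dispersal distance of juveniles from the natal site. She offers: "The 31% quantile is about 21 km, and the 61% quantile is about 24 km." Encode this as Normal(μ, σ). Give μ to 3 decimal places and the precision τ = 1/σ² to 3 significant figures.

The p-quantile of Normal(μ,σ) is μ + z_p·σ, with z_{0.31} = -0.4959 and z_{0.61} = 0.2793.
Eliminate σ: μ = (z₂·x₁ − z₁·x₂)/(z₂ − z₁) = (0.2793·21 − (-0.4959)·24)/0.7752 = 22.919.
Then σ = (x₂ − x₁)/(z₂ − z₁) = (24 − 21)/0.7752 = 3.870.
Precision τ = 1/σ² = 1/3.87² = 0.0668.

μ = 22.919, τ = 0.0668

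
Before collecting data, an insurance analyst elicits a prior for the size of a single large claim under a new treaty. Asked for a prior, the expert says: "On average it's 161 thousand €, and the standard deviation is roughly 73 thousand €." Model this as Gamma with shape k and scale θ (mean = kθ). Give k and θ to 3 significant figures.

For Gamma(k, scale θ): mean = kθ, variance = kθ², so CV = 1/√k.
CV = SD/mean = 73/161 = 0.4534, hence k = 1/CV² = 4.86.
Then θ = mean/k = 161/4.86 = 33.1.

k ≈ 4.86, θ ≈ 33.1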